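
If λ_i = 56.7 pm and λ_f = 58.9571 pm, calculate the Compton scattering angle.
86.00°

First find the wavelength shift:
Δλ = λ' - λ = 58.9571 - 56.7 = 2.2571 pm

Using Δλ = λ_C(1 - cos θ), with λ_C = h/(m_e·c) ≈ 2.42631024 pm:
cos θ = 1 - Δλ/λ_C
cos θ = 1 - 2.2571/2.42631024
cos θ = 0.069740

θ = arccos(0.069740)
θ = 86.00°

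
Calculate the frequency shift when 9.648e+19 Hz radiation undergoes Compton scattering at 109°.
4.907e+19 Hz (decrease)

Convert frequency to wavelength (c = 299792458 m/s):
λ₀ = c/f₀ = 299792458/9.648e+19 = 3.1073016e-12 m = 3.1073 pm

Calculate Compton shift:
Δλ = λ_C(1 - cos(109°)) = 3.2162 pm

Final wavelength:
λ' = λ₀ + Δλ = 3.1073 + 3.2162 = 6.3235 pm

Final frequency:
f' = c/λ' = 299792458/6.3235412e-12 = 4.7408952e+19 Hz

Frequency shift (decrease):
Δf = f₀ - f' = 9.648e+19 - 4.7408952e+19 = 4.907e+19 Hz

(Intermediate values are shown rounded; full precision is carried through to the final answer.)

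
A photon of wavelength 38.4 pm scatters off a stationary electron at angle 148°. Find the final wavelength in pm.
42.8839 pm

Using the Compton scattering formula:
λ' = λ + Δλ = λ + λ_C(1 - cos θ)

Given:
- Initial wavelength λ = 38.4 pm
- Scattering angle θ = 148°
- Compton wavelength λ_C ≈ 2.4263 pm

Calculate the shift:
Δλ = 2.4263 × (1 - cos(148°))
Δλ = 2.4263 × 1.8480
Δλ = 4.4839 pm

Final wavelength:
λ' = 38.4 + 4.4839 = 42.8839 pm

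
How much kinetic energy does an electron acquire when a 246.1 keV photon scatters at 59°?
46.5962 keV

By energy conservation: K_e = E_initial - E_final

First find the scattered photon energy:
Initial wavelength: λ = hc/E = 5.0380 pm
Compton shift: Δλ = λ_C(1 - cos(59°)) = 1.1767 pm
Final wavelength: λ' = 5.0380 + 1.1767 = 6.2146 pm
Final photon energy: E' = hc/λ' = 199.5038 keV

Electron kinetic energy:
K_e = E - E' = 246.1000 - 199.5038 = 46.5962 keV

(Intermediate values are shown rounded; full precision is carried through to the final answer.)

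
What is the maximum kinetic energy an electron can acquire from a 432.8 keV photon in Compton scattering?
272.1429 keV

Maximum energy transfer occurs at θ = 180° (backscattering).

Initial photon: E₀ = 432.8 keV → λ₀ = 2.8647 pm

Maximum Compton shift (at 180°):
Δλ_max = 2λ_C = 2 × 2.4263 = 4.8526 pm

Final wavelength:
λ' = 2.8647 + 4.8526 = 7.7173 pm

Minimum photon energy (maximum energy to electron):
E'_min = hc/λ' = 160.6571 keV

Maximum electron kinetic energy:
K_max = E₀ - E'_min = 432.8000 - 160.6571 = 272.1429 keV

(Intermediate values are shown rounded; full precision is carried through to the final answer.)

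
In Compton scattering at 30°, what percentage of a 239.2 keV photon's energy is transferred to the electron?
0.0590 (or 5.90%)

Calculate initial and final photon energies:

Initial: E₀ = 239.2 keV → λ₀ = 5.1833 pm
Compton shift: Δλ = 0.3251 pm
Final wavelength: λ' = 5.5083 pm
Final energy: E' = 225.0841 keV

Fractional energy loss:
(E₀ - E')/E₀ = (239.2000 - 225.0841)/239.2000
= 14.1159/239.2000
= 0.0590
= 5.90%

(Intermediate values are shown rounded; full precision is carried through to the final answer.)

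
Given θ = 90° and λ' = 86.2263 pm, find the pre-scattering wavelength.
83.8000 pm

From λ' = λ + Δλ, we have λ = λ' - Δλ

First calculate the Compton shift:
Δλ = λ_C(1 - cos θ)
Δλ = 2.4263 × (1 - cos(90°))
Δλ = 2.4263 × 1.0000
Δλ = 2.4263 pm

Initial wavelength:
λ = λ' - Δλ
λ = 86.2263 - 2.4263
λ = 83.8000 pm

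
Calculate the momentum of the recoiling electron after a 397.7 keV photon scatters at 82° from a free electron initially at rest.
2.3204e-22 kg·m/s

The electron is initially at rest, so by conservation of momentum:
p⃗_e = p⃗₀ − p⃗'  (incident photon momentum minus scattered photon momentum)

Photon momentum magnitudes (p = h/λ = E/c):
λ₀ = hc/E₀ = 3.1175 pm → p₀ = h/λ₀ = 2.1254e-22 kg·m/s
Δλ = λ_C(1 − cos 82°) = 2.0886 pm
λ' = 5.2062 pm → p' = h/λ' = 1.2727e-22 kg·m/s

The scattered photon makes angle θ = 82° with the incident direction, so by the law of cosines:
|p⃗_e|² = p₀² + p'² − 2p₀p'cos θ
|p⃗_e|² = (2.1254e-22)² + (1.2727e-22)² − 2·2.1254e-22·1.2727e-22·cos(82°)
|p⃗_e| = 2.3204e-22 kg·m/s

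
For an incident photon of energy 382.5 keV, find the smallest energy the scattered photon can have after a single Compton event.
153.1797 keV (at θ = 180°)

The scattered photon has minimum energy when its wavelength is maximum, i.e., when the Compton shift Δλ = λ_C(1 − cos θ) is maximum. This occurs at θ = 180° (backscattering), giving Δλ_max = 2λ_C = 4.8526 pm.

Initial wavelength: λ₀ = hc/E₀ = 3.2414 pm
Maximum final wavelength: λ'_max = λ₀ + 2λ_C = 3.2414 + 4.8526 = 8.0940 pm
Minimum final energy: E'_min = hc/λ'_max = 153.1797 keV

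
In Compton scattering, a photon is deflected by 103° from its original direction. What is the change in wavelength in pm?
2.9721 pm

Using the Compton scattering formula:
Δλ = λ_C(1 - cos θ)

where λ_C = h/(m_e·c) ≈ 2.4263 pm is the Compton wavelength of an electron.

For θ = 103°:
cos(103°) = -0.2250
1 - cos(103°) = 1.2250

Δλ = 2.4263 × 1.2250
Δλ = 2.9721 pm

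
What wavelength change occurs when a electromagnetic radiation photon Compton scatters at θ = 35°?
0.4388 pm

Using the Compton scattering formula:
Δλ = λ_C(1 - cos θ)

where λ_C = h/(m_e·c) ≈ 2.4263 pm is the Compton wavelength of an electron.

For θ = 35°:
cos(35°) = 0.8192
1 - cos(35°) = 0.1808

Δλ = 2.4263 × 0.1808
Δλ = 0.4388 pm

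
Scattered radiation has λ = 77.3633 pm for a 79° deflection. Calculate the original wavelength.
75.4000 pm

From λ' = λ + Δλ, we have λ = λ' - Δλ

First calculate the Compton shift:
Δλ = λ_C(1 - cos θ)
Δλ = 2.4263 × (1 - cos(79°))
Δλ = 2.4263 × 0.8092
Δλ = 1.9633 pm

Initial wavelength:
λ = λ' - Δλ
λ = 77.3633 - 1.9633
λ = 75.4000 pm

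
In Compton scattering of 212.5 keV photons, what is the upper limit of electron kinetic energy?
96.4878 keV

Maximum energy transfer occurs at θ = 180° (backscattering).

Initial photon: E₀ = 212.5 keV → λ₀ = 5.8346 pm

Maximum Compton shift (at 180°):
Δλ_max = 2λ_C = 2 × 2.4263 = 4.8526 pm

Final wavelength:
λ' = 5.8346 + 4.8526 = 10.6872 pm

Minimum photon energy (maximum energy to electron):
E'_min = hc/λ' = 116.0122 keV

Maximum electron kinetic energy:
K_max = E₀ - E'_min = 212.5000 - 116.0122 = 96.4878 keV

(Intermediate values are shown rounded; full precision is carried through to the final answer.)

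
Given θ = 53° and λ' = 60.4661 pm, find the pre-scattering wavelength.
59.5000 pm

From λ' = λ + Δλ, we have λ = λ' - Δλ

First calculate the Compton shift:
Δλ = λ_C(1 - cos θ)
Δλ = 2.4263 × (1 - cos(53°))
Δλ = 2.4263 × 0.3982
Δλ = 0.9661 pm

Initial wavelength:
λ = λ' - Δλ
λ = 60.4661 - 0.9661
λ = 59.5000 pm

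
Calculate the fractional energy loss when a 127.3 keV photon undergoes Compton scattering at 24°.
0.0211 (or 2.11%)

Calculate initial and final photon energies:

Initial: E₀ = 127.3 keV → λ₀ = 9.7395 pm
Compton shift: Δλ = 0.2098 pm
Final wavelength: λ' = 9.9493 pm
Final energy: E' = 124.6161 keV

Fractional energy loss:
(E₀ - E')/E₀ = (127.3000 - 124.6161)/127.3000
= 2.6839/127.3000
= 0.0211
= 2.11%

(Intermediate values are shown rounded; full precision is carried through to the final answer.)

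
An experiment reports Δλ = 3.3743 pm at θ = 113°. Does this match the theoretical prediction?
Yes, consistent

Calculate the expected shift for θ = 113°:

Δλ_expected = λ_C(1 - cos(113°))
Δλ_expected = 2.4263 × (1 - cos(113°))
Δλ_expected = 2.4263 × 1.3907
Δλ_expected = 3.3743 pm

Given shift: 3.3743 pm
Expected shift: 3.3743 pm
Difference: 0.0000 pm

The values match. This is consistent with Compton scattering at the stated angle.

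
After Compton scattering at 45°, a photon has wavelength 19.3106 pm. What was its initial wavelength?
18.6000 pm

From λ' = λ + Δλ, we have λ = λ' - Δλ

First calculate the Compton shift:
Δλ = λ_C(1 - cos θ)
Δλ = 2.4263 × (1 - cos(45°))
Δλ = 2.4263 × 0.2929
Δλ = 0.7106 pm

Initial wavelength:
λ = λ' - Δλ
λ = 19.3106 - 0.7106
λ = 18.6000 pm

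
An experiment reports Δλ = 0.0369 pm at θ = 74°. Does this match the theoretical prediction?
No, inconsistent

Calculate the expected shift for θ = 74°:

Δλ_expected = λ_C(1 - cos(74°))
Δλ_expected = 2.4263 × (1 - cos(74°))
Δλ_expected = 2.4263 × 0.7244
Δλ_expected = 1.7575 pm

Given shift: 0.0369 pm
Expected shift: 1.7575 pm
Difference: 1.7207 pm

The values do not match. The given shift corresponds to θ ≈ 10.0°, not 74°.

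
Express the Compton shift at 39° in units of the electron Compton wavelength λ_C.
0.2229 λ_C

The Compton shift formula is:
Δλ = λ_C(1 - cos θ)

Dividing both sides by λ_C:
Δλ/λ_C = 1 - cos θ

For θ = 39°:
Δλ/λ_C = 1 - cos(39°)
Δλ/λ_C = 1 - 0.7771
Δλ/λ_C = 0.2229

This means the shift is 0.2229 × λ_C = 0.5407 pm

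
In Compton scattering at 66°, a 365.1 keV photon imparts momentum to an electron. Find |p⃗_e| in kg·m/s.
1.8735e-22 kg·m/s

The electron is initially at rest, so by conservation of momentum:
p⃗_e = p⃗₀ − p⃗'  (incident photon momentum minus scattered photon momentum)

Photon momentum magnitudes (p = h/λ = E/c):
λ₀ = hc/E₀ = 3.3959 pm → p₀ = h/λ₀ = 1.9512e-22 kg·m/s
Δλ = λ_C(1 − cos 66°) = 1.4394 pm
λ' = 4.8353 pm → p' = h/λ' = 1.3703e-22 kg·m/s

The scattered photon makes angle θ = 66° with the incident direction, so by the law of cosines:
|p⃗_e|² = p₀² + p'² − 2p₀p'cos θ
|p⃗_e|² = (1.9512e-22)² + (1.3703e-22)² − 2·1.9512e-22·1.3703e-22·cos(66°)
|p⃗_e| = 1.8735e-22 kg·m/s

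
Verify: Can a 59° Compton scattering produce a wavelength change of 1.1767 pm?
Yes, consistent

Calculate the expected shift for θ = 59°:

Δλ_expected = λ_C(1 - cos(59°))
Δλ_expected = 2.4263 × (1 - cos(59°))
Δλ_expected = 2.4263 × 0.4850
Δλ_expected = 1.1767 pm

Given shift: 1.1767 pm
Expected shift: 1.1767 pm
Difference: 0.0000 pm

The values match. This is consistent with Compton scattering at the stated angle.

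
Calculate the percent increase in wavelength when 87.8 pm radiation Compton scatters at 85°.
2.5226%

Calculate the Compton shift:
Δλ = λ_C(1 - cos(85°))
Δλ = 2.4263 × (1 - cos(85°))
Δλ = 2.4263 × 0.9128
Δλ = 2.2148 pm

Percentage change:
(Δλ/λ₀) × 100 = (2.2148/87.8) × 100
= 2.5226%

(Intermediate values are shown rounded; full precision is carried through to the final answer.)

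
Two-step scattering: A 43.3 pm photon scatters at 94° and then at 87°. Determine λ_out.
48.1949 pm

Apply Compton shift twice:

First scattering at θ₁ = 94°:
Δλ₁ = λ_C(1 - cos(94°))
Δλ₁ = 2.4263 × 1.0698
Δλ₁ = 2.5956 pm

After first scattering:
λ₁ = 43.3 + 2.5956 = 45.8956 pm

Second scattering at θ₂ = 87°:
Δλ₂ = λ_C(1 - cos(87°))
Δλ₂ = 2.4263 × 0.9477
Δλ₂ = 2.2993 pm

Final wavelength:
λ₂ = 45.8956 + 2.2993 = 48.1949 pm

Total shift: Δλ_total = 2.5956 + 2.2993 = 4.8949 pm

(Intermediate values are shown rounded; full precision is carried through to the final answer.)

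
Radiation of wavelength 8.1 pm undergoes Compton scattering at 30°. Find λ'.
8.4251 pm

Using the Compton formula: λ' = λ + λ_C(1 − cos θ)

For θ = 30°, cos θ = √3/2 (exact) ≈ 0.8660, so:
1 − cos 30° = 1 − (√3/2) ≈ 0.1340

Δλ = λ_C × 0.1340 = 2.4263 × 0.1340 = 0.3251 pm

λ' = 8.1 + 0.3251 = 8.4251 pm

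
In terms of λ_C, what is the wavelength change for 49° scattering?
0.3439 λ_C

The Compton shift formula is:
Δλ = λ_C(1 - cos θ)

Dividing both sides by λ_C:
Δλ/λ_C = 1 - cos θ

For θ = 49°:
Δλ/λ_C = 1 - cos(49°)
Δλ/λ_C = 1 - 0.6561
Δλ/λ_C = 0.3439

This means the shift is 0.3439 × λ_C = 0.8345 pm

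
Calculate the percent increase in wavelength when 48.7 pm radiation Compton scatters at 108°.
6.5217%

Calculate the Compton shift:
Δλ = λ_C(1 - cos(108°))
Δλ = 2.4263 × (1 - cos(108°))
Δλ = 2.4263 × 1.3090
Δλ = 3.1761 pm

Percentage change:
(Δλ/λ₀) × 100 = (3.1761/48.7) × 100
= 6.5217%

(Intermediate values are shown rounded; full precision is carried through to the final answer.)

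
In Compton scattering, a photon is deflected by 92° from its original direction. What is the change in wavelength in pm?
2.5110 pm

Using the Compton scattering formula:
Δλ = λ_C(1 - cos θ)

where λ_C = h/(m_e·c) ≈ 2.4263 pm is the Compton wavelength of an electron.

For θ = 92°:
cos(92°) = -0.0349
1 - cos(92°) = 1.0349

Δλ = 2.4263 × 1.0349
Δλ = 2.5110 pm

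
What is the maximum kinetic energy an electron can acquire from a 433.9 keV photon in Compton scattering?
273.0916 keV

Maximum energy transfer occurs at θ = 180° (backscattering).

Initial photon: E₀ = 433.9 keV → λ₀ = 2.8574 pm

Maximum Compton shift (at 180°):
Δλ_max = 2λ_C = 2 × 2.4263 = 4.8526 pm

Final wavelength:
λ' = 2.8574 + 4.8526 = 7.7101 pm

Minimum photon energy (maximum energy to electron):
E'_min = hc/λ' = 160.8084 keV

Maximum electron kinetic energy:
K_max = E₀ - E'_min = 433.9000 - 160.8084 = 273.0916 keV

(Intermediate values are shown rounded; full precision is carried through to the final answer.)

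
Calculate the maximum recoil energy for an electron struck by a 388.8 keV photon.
234.6198 keV

Maximum energy transfer occurs at θ = 180° (backscattering).

Initial photon: E₀ = 388.8 keV → λ₀ = 3.1889 pm

Maximum Compton shift (at 180°):
Δλ_max = 2λ_C = 2 × 2.4263 = 4.8526 pm

Final wavelength:
λ' = 3.1889 + 4.8526 = 8.0415 pm

Minimum photon energy (maximum energy to electron):
E'_min = hc/λ' = 154.1802 keV

Maximum electron kinetic energy:
K_max = E₀ - E'_min = 388.8000 - 154.1802 = 234.6198 keV

(Intermediate values are shown rounded; full precision is carried through to the final answer.)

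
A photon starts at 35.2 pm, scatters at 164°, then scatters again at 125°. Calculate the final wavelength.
43.7766 pm

Apply Compton shift twice:

First scattering at θ₁ = 164°:
Δλ₁ = λ_C(1 - cos(164°))
Δλ₁ = 2.4263 × 1.9613
Δλ₁ = 4.7586 pm

After first scattering:
λ₁ = 35.2 + 4.7586 = 39.9586 pm

Second scattering at θ₂ = 125°:
Δλ₂ = λ_C(1 - cos(125°))
Δλ₂ = 2.4263 × 1.5736
Δλ₂ = 3.8180 pm

Final wavelength:
λ₂ = 39.9586 + 3.8180 = 43.7766 pm

Total shift: Δλ_total = 4.7586 + 3.8180 = 8.5766 pm

(Intermediate values are shown rounded; full precision is carried through to the final answer.)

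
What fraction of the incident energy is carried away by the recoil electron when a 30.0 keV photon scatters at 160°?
0.1022 (or 10.22%)

Calculate initial and final photon energies:

Initial: E₀ = 30.0 keV → λ₀ = 41.3281 pm
Compton shift: Δλ = 4.7063 pm
Final wavelength: λ' = 46.0344 pm
Final energy: E' = 26.9330 keV

Fractional energy loss:
(E₀ - E')/E₀ = (30.0000 - 26.9330)/30.0000
= 3.0670/30.0000
= 0.1022
= 10.22%

(Intermediate values are shown rounded; full precision is carried through to the final answer.)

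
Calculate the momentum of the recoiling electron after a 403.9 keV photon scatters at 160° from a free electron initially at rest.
2.9736e-22 kg·m/s

The electron is initially at rest, so by conservation of momentum:
p⃗_e = p⃗₀ − p⃗'  (incident photon momentum minus scattered photon momentum)

Photon momentum magnitudes (p = h/λ = E/c):
λ₀ = hc/E₀ = 3.0697 pm → p₀ = h/λ₀ = 2.1586e-22 kg·m/s
Δλ = λ_C(1 − cos 160°) = 4.7063 pm
λ' = 7.7760 pm → p' = h/λ' = 8.5212e-23 kg·m/s

The scattered photon makes angle θ = 160° with the incident direction, so by the law of cosines:
|p⃗_e|² = p₀² + p'² − 2p₀p'cos θ
|p⃗_e|² = (2.1586e-22)² + (8.5212e-23)² − 2·2.1586e-22·8.5212e-23·cos(160°)
|p⃗_e| = 2.9736e-22 kg·m/s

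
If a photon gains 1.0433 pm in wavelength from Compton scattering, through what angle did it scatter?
55.25°

From the Compton formula Δλ = λ_C(1 - cos θ), we can solve for θ:

cos θ = 1 - Δλ/λ_C

Given:
- Δλ = 1.0433 pm
- λ_C = h/(m_e·c) ≈ 2.42631024 pm

cos θ = 1 - 1.0433/2.42631024
cos θ = 1 - 0.429994
cos θ = 0.570006

θ = arccos(0.570006)
θ = 55.25°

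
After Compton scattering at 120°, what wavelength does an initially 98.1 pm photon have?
101.7395 pm

Using the Compton formula: λ' = λ + λ_C(1 − cos θ)

For θ = 120°, cos θ = -1/2 (exact) = -0.5000, so:
1 − cos 120° = 1 − (-1/2) = 1.5000

Δλ = λ_C × 1.5000 = 2.4263 × 1.5000 = 3.6395 pm

λ' = 98.1 + 3.6395 = 101.7395 pm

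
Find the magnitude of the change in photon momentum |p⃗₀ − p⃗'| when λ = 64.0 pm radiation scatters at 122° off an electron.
1.7616e-23 kg·m/s

Photon momentum magnitude is p = h/λ.

Initial momentum:
p₀ = h/λ = 6.6261e-34/6.4000e-11 = 1.0353e-23 kg·m/s

After scattering:
λ' = λ + Δλ = 64.0 + 3.7121 = 67.7121 pm
p' = h/λ' = 6.6261e-34/6.7712e-11 = 9.7857e-24 kg·m/s

Momentum is a vector; the scattered photon's direction makes angle θ = 122° with the incident direction. The magnitude of the vector change Δp⃗ = p⃗₀ − p⃗' is found from the law of cosines:
|Δp⃗|² = p₀² + p'² − 2p₀p'cos θ
|Δp⃗|² = (1.0353e-23)² + (9.7857e-24)² − 2·1.0353e-23·9.7857e-24·cos(122°)
|Δp⃗| = 1.7616e-23 kg·m/s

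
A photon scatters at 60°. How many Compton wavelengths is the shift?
0.5000 λ_C

The Compton shift formula is:
Δλ = λ_C(1 - cos θ)

Dividing both sides by λ_C:
Δλ/λ_C = 1 - cos θ

For θ = 60°:
Δλ/λ_C = 1 - cos(60°)
Δλ/λ_C = 1 - 0.5000
Δλ/λ_C = 0.5000

This means the shift is 0.5000 × λ_C = 1.2132 pm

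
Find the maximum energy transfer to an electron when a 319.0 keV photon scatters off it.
177.1298 keV

Maximum energy transfer occurs at θ = 180° (backscattering).

Initial photon: E₀ = 319.0 keV → λ₀ = 3.8867 pm

Maximum Compton shift (at 180°):
Δλ_max = 2λ_C = 2 × 2.4263 = 4.8526 pm

Final wavelength:
λ' = 3.8867 + 4.8526 = 8.7393 pm

Minimum photon energy (maximum energy to electron):
E'_min = hc/λ' = 141.8702 keV

Maximum electron kinetic energy:
K_max = E₀ - E'_min = 319.0000 - 141.8702 = 177.1298 keV

(Intermediate values are shown rounded; full precision is carried through to the final answer.)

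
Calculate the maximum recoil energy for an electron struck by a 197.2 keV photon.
85.9021 keV

Maximum energy transfer occurs at θ = 180° (backscattering).

Initial photon: E₀ = 197.2 keV → λ₀ = 6.2872 pm

Maximum Compton shift (at 180°):
Δλ_max = 2λ_C = 2 × 2.4263 = 4.8526 pm

Final wavelength:
λ' = 6.2872 + 4.8526 = 11.1399 pm

Minimum photon energy (maximum energy to electron):
E'_min = hc/λ' = 111.2979 keV

Maximum electron kinetic energy:
K_max = E₀ - E'_min = 197.2000 - 111.2979 = 85.9021 keV

(Intermediate values are shown rounded; full precision is carried through to the final answer.)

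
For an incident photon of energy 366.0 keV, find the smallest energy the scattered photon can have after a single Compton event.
150.4632 keV (at θ = 180°)

The scattered photon has minimum energy when its wavelength is maximum, i.e., when the Compton shift Δλ = λ_C(1 − cos θ) is maximum. This occurs at θ = 180° (backscattering), giving Δλ_max = 2λ_C = 4.8526 pm.

Initial wavelength: λ₀ = hc/E₀ = 3.3875 pm
Maximum final wavelength: λ'_max = λ₀ + 2λ_C = 3.3875 + 4.8526 = 8.2402 pm
Minimum final energy: E'_min = hc/λ'_max = 150.4632 keV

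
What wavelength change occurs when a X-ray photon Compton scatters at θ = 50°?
0.8667 pm

Using the Compton scattering formula:
Δλ = λ_C(1 - cos θ)

where λ_C = h/(m_e·c) ≈ 2.4263 pm is the Compton wavelength of an electron.

For θ = 50°:
cos(50°) = 0.6428
1 - cos(50°) = 0.3572

Δλ = 2.4263 × 0.3572
Δλ = 0.8667 pm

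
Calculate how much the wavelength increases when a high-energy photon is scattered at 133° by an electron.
4.0810 pm

Using the Compton scattering formula:
Δλ = λ_C(1 - cos θ)

where λ_C = h/(m_e·c) ≈ 2.4263 pm is the Compton wavelength of an electron.

For θ = 133°:
cos(133°) = -0.6820
1 - cos(133°) = 1.6820

Δλ = 2.4263 × 1.6820
Δλ = 4.0810 pm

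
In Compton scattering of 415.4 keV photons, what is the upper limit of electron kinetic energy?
257.2027 keV

Maximum energy transfer occurs at θ = 180° (backscattering).

Initial photon: E₀ = 415.4 keV → λ₀ = 2.9847 pm

Maximum Compton shift (at 180°):
Δλ_max = 2λ_C = 2 × 2.4263 = 4.8526 pm

Final wavelength:
λ' = 2.9847 + 4.8526 = 7.8373 pm

Minimum photon energy (maximum energy to electron):
E'_min = hc/λ' = 158.1973 keV

Maximum electron kinetic energy:
K_max = E₀ - E'_min = 415.4000 - 158.1973 = 257.2027 keV

(Intermediate values are shown rounded; full precision is carried through to the final answer.)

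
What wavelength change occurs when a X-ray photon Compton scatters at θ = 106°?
3.0951 pm

Using the Compton scattering formula:
Δλ = λ_C(1 - cos θ)

where λ_C = h/(m_e·c) ≈ 2.4263 pm is the Compton wavelength of an electron.

For θ = 106°:
cos(106°) = -0.2756
1 - cos(106°) = 1.2756

Δλ = 2.4263 × 1.2756
Δλ = 3.0951 pm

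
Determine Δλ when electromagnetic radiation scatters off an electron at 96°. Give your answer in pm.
2.6799 pm

Using the Compton scattering formula:
Δλ = λ_C(1 - cos θ)

where λ_C = h/(m_e·c) ≈ 2.4263 pm is the Compton wavelength of an electron.

For θ = 96°:
cos(96°) = -0.1045
1 - cos(96°) = 1.1045

Δλ = 2.4263 × 1.1045
Δλ = 2.6799 pm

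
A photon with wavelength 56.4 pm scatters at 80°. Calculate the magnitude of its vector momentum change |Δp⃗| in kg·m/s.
1.4847e-23 kg·m/s

Photon momentum magnitude is p = h/λ.

Initial momentum:
p₀ = h/λ = 6.6261e-34/5.6400e-11 = 1.1748e-23 kg·m/s

After scattering:
λ' = λ + Δλ = 56.4 + 2.0050 = 58.4050 pm
p' = h/λ' = 6.6261e-34/5.8405e-11 = 1.1345e-23 kg·m/s

Momentum is a vector; the scattered photon's direction makes angle θ = 80° with the incident direction. The magnitude of the vector change Δp⃗ = p⃗₀ − p⃗' is found from the law of cosines:
|Δp⃗|² = p₀² + p'² − 2p₀p'cos θ
|Δp⃗|² = (1.1748e-23)² + (1.1345e-23)² − 2·1.1748e-23·1.1345e-23·cos(80°)
|Δp⃗| = 1.4847e-23 kg·m/s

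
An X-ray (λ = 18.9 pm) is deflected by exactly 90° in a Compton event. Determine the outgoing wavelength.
21.3263 pm

Using the Compton formula: λ' = λ + λ_C(1 − cos θ)

For θ = 90°, cos θ = 0 (exact) = 0.0000, so:
1 − cos 90° = 1 − (0) = 1.0000

Δλ = λ_C × 1.0000 = 2.4263 × 1.0000 = 2.4263 pm

λ' = 18.9 + 2.4263 = 21.3263 pm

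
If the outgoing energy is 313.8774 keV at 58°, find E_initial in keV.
441.3000 keV

Convert final energy to wavelength (hc ≈ 1239.842 keV·pm):
λ' = hc/E' = 1239.842 / 313.8774 = 3.9501 pm

Calculate the Compton shift:
Δλ = λ_C(1 - cos(58°))
Δλ = 2.4263 × (1 - cos(58°))
Δλ = 1.1406 pm

Initial wavelength:
λ = λ' - Δλ = 3.9501 - 1.1406 = 2.8095 pm

Initial energy:
E = hc/λ = 1239.842 / 2.8095 = 441.3000 keV

(Intermediate values are shown rounded; full precision is carried through to the final answer.)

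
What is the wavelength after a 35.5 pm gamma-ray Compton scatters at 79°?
37.4633 pm

Using the Compton scattering formula:
λ' = λ + Δλ = λ + λ_C(1 - cos θ)

Given:
- Initial wavelength λ = 35.5 pm
- Scattering angle θ = 79°
- Compton wavelength λ_C ≈ 2.4263 pm

Calculate the shift:
Δλ = 2.4263 × (1 - cos(79°))
Δλ = 2.4263 × 0.8092
Δλ = 1.9633 pm

Final wavelength:
λ' = 35.5 + 1.9633 = 37.4633 pm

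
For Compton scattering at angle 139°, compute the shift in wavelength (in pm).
4.2575 pm

Using the Compton scattering formula:
Δλ = λ_C(1 - cos θ)

where λ_C = h/(m_e·c) ≈ 2.4263 pm is the Compton wavelength of an electron.

For θ = 139°:
cos(139°) = -0.7547
1 - cos(139°) = 1.7547

Δλ = 2.4263 × 1.7547
Δλ = 4.2575 pm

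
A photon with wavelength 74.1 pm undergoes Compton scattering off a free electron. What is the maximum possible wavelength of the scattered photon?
78.9526 pm (at θ = 180°)

The Compton shift is Δλ = λ_C(1 − cos θ).

Since cos θ ranges from −1 to 1, the factor (1 − cos θ) ranges from 0 to 2; the maximum shift occurs at θ = 180° (backscattering):
Δλ_max = 2λ_C = 2 × 2.4263 pm = 4.8526 pm

Maximum scattered wavelength:
λ'_max = λ₀ + Δλ_max = 74.1 + 4.8526 = 78.9526 pm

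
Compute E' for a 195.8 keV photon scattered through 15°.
193.2765 keV

First convert energy to wavelength:
λ = hc/E, with hc ≈ 1239.842 keV·pm (i.e. 1239.842 eV·nm)

For E = 195.8 keV = 195800 eV:
λ = 1239.842 keV·pm / 195.8 keV
λ = 6.3322 pm

Calculate the Compton shift:
Δλ = λ_C(1 - cos(15°)) = 2.4263 × 0.0341
Δλ = 0.0827 pm

Final wavelength:
λ' = 6.3322 + 0.0827 = 6.4149 pm

Final energy:
E' = hc/λ' = 1239.842 / 6.4149 = 193.2765 keV

(Intermediate values are shown rounded; full precision is carried through to the final answer.)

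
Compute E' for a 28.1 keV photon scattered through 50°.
27.5587 keV

First convert energy to wavelength:
λ = hc/E, with hc ≈ 1239.842 keV·pm (i.e. 1239.842 eV·nm)

For E = 28.1 keV = 28100 eV:
λ = 1239.842 keV·pm / 28.1 keV
λ = 44.1225 pm

Calculate the Compton shift:
Δλ = λ_C(1 - cos(50°)) = 2.4263 × 0.3572
Δλ = 0.8667 pm

Final wavelength:
λ' = 44.1225 + 0.8667 = 44.9892 pm

Final energy:
E' = hc/λ' = 1239.842 / 44.9892 = 27.5587 keV

(Intermediate values are shown rounded; full precision is carried through to the final answer.)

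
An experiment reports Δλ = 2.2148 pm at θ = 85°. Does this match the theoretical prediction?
Yes, consistent

Calculate the expected shift for θ = 85°:

Δλ_expected = λ_C(1 - cos(85°))
Δλ_expected = 2.4263 × (1 - cos(85°))
Δλ_expected = 2.4263 × 0.9128
Δλ_expected = 2.2148 pm

Given shift: 2.2148 pm
Expected shift: 2.2148 pm
Difference: 0.0000 pm

The values match. This is consistent with Compton scattering at the stated angle.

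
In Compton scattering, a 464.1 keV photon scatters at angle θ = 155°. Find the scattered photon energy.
169.9160 keV

First convert energy to wavelength:
λ = hc/E, with hc ≈ 1239.842 keV·pm (i.e. 1239.842 eV·nm)

For E = 464.1 keV = 464100 eV:
λ = 1239.842 keV·pm / 464.1 keV
λ = 2.6715 pm

Calculate the Compton shift:
Δλ = λ_C(1 - cos(155°)) = 2.4263 × 1.9063
Δλ = 4.6253 pm

Final wavelength:
λ' = 2.6715 + 4.6253 = 7.2968 pm

Final energy:
E' = hc/λ' = 1239.842 / 7.2968 = 169.9160 keV

(Intermediate values are shown rounded; full precision is carried through to the final answer.)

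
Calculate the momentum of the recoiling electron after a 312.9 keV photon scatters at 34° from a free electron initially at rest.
9.4374e-23 kg·m/s

The electron is initially at rest, so by conservation of momentum:
p⃗_e = p⃗₀ − p⃗'  (incident photon momentum minus scattered photon momentum)

Photon momentum magnitudes (p = h/λ = E/c):
λ₀ = hc/E₀ = 3.9624 pm → p₀ = h/λ₀ = 1.6722e-22 kg·m/s
Δλ = λ_C(1 − cos 34°) = 0.4148 pm
λ' = 4.3772 pm → p' = h/λ' = 1.5138e-22 kg·m/s

The scattered photon makes angle θ = 34° with the incident direction, so by the law of cosines:
|p⃗_e|² = p₀² + p'² − 2p₀p'cos θ
|p⃗_e|² = (1.6722e-22)² + (1.5138e-22)² − 2·1.6722e-22·1.5138e-22·cos(34°)
|p⃗_e| = 9.4374e-23 kg·m/s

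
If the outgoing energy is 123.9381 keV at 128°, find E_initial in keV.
203.7999 keV

Convert final energy to wavelength (hc ≈ 1239.842 keV·pm):
λ' = hc/E' = 1239.842 / 123.9381 = 10.0037 pm

Calculate the Compton shift:
Δλ = λ_C(1 - cos(128°))
Δλ = 2.4263 × (1 - cos(128°))
Δλ = 3.9201 pm

Initial wavelength:
λ = λ' - Δλ = 10.0037 - 3.9201 = 6.0836 pm

Initial energy:
E = hc/λ = 1239.842 / 6.0836 = 203.7999 keV

(Intermediate values are shown rounded; full precision is carried through to the final answer.)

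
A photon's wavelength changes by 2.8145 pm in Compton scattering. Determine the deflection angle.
99.21°

From the Compton formula Δλ = λ_C(1 - cos θ), we can solve for θ:

cos θ = 1 - Δλ/λ_C

Given:
- Δλ = 2.8145 pm
- λ_C = h/(m_e·c) ≈ 2.42631024 pm

cos θ = 1 - 2.8145/2.42631024
cos θ = 1 - 1.159992
cos θ = -0.159992

θ = arccos(-0.159992)
θ = 99.21°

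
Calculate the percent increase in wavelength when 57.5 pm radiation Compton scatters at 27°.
0.4599%

Calculate the Compton shift:
Δλ = λ_C(1 - cos(27°))
Δλ = 2.4263 × (1 - cos(27°))
Δλ = 2.4263 × 0.1090
Δλ = 0.2645 pm

Percentage change:
(Δλ/λ₀) × 100 = (0.2645/57.5) × 100
= 0.4599%

(Intermediate values are shown rounded; full precision is carried through to the final answer.)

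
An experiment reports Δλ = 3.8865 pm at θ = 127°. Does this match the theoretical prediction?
Yes, consistent

Calculate the expected shift for θ = 127°:

Δλ_expected = λ_C(1 - cos(127°))
Δλ_expected = 2.4263 × (1 - cos(127°))
Δλ_expected = 2.4263 × 1.6018
Δλ_expected = 3.8865 pm

Given shift: 3.8865 pm
Expected shift: 3.8865 pm
Difference: 0.0000 pm

The values match. This is consistent with Compton scattering at the stated angle.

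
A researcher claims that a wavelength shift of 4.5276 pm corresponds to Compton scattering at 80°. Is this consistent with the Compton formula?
No, inconsistent

Calculate the expected shift for θ = 80°:

Δλ_expected = λ_C(1 - cos(80°))
Δλ_expected = 2.4263 × (1 - cos(80°))
Δλ_expected = 2.4263 × 0.8264
Δλ_expected = 2.0050 pm

Given shift: 4.5276 pm
Expected shift: 2.0050 pm
Difference: 2.5226 pm

The values do not match. The given shift corresponds to θ ≈ 150.0°, not 80°.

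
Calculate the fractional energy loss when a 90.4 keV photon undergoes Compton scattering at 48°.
0.0553 (or 5.53%)

Calculate initial and final photon energies:

Initial: E₀ = 90.4 keV → λ₀ = 13.7151 pm
Compton shift: Δλ = 0.8028 pm
Final wavelength: λ' = 14.5179 pm
Final energy: E' = 85.4012 keV

Fractional energy loss:
(E₀ - E')/E₀ = (90.4000 - 85.4012)/90.4000
= 4.9988/90.4000
= 0.0553
= 5.53%

(Intermediate values are shown rounded; full precision is carried through to the final answer.)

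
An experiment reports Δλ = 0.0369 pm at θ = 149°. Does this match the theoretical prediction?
No, inconsistent

Calculate the expected shift for θ = 149°:

Δλ_expected = λ_C(1 - cos(149°))
Δλ_expected = 2.4263 × (1 - cos(149°))
Δλ_expected = 2.4263 × 1.8572
Δλ_expected = 4.5061 pm

Given shift: 0.0369 pm
Expected shift: 4.5061 pm
Difference: 4.4692 pm

The values do not match. The given shift corresponds to θ ≈ 10.0°, not 149°.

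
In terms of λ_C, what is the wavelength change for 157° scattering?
1.9205 λ_C

The Compton shift formula is:
Δλ = λ_C(1 - cos θ)

Dividing both sides by λ_C:
Δλ/λ_C = 1 - cos θ

For θ = 157°:
Δλ/λ_C = 1 - cos(157°)
Δλ/λ_C = 1 - -0.9205
Δλ/λ_C = 1.9205

This means the shift is 1.9205 × λ_C = 4.6597 pm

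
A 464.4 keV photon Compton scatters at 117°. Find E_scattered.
200.0518 keV

First convert energy to wavelength:
λ = hc/E, with hc ≈ 1239.842 keV·pm (i.e. 1239.842 eV·nm)

For E = 464.4 keV = 464400 eV:
λ = 1239.842 keV·pm / 464.4 keV
λ = 2.6698 pm

Calculate the Compton shift:
Δλ = λ_C(1 - cos(117°)) = 2.4263 × 1.4540
Δλ = 3.5278 pm

Final wavelength:
λ' = 2.6698 + 3.5278 = 6.1976 pm

Final energy:
E' = hc/λ' = 1239.842 / 6.1976 = 200.0518 keV

(Intermediate values are shown rounded; full precision is carried through to the final answer.)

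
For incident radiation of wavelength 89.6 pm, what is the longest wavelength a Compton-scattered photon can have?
94.4526 pm (at θ = 180°)

The Compton shift is Δλ = λ_C(1 − cos θ).

Since cos θ ranges from −1 to 1, the factor (1 − cos θ) ranges from 0 to 2; the maximum shift occurs at θ = 180° (backscattering):
Δλ_max = 2λ_C = 2 × 2.4263 pm = 4.8526 pm

Maximum scattered wavelength:
λ'_max = λ₀ + Δλ_max = 89.6 + 4.8526 = 94.4526 pm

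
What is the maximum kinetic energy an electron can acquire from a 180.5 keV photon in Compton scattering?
74.7254 keV

Maximum energy transfer occurs at θ = 180° (backscattering).

Initial photon: E₀ = 180.5 keV → λ₀ = 6.8689 pm

Maximum Compton shift (at 180°):
Δλ_max = 2λ_C = 2 × 2.4263 = 4.8526 pm

Final wavelength:
λ' = 6.8689 + 4.8526 = 11.7216 pm

Minimum photon energy (maximum energy to electron):
E'_min = hc/λ' = 105.7746 keV

Maximum electron kinetic energy:
K_max = E₀ - E'_min = 180.5000 - 105.7746 = 74.7254 keV

(Intermediate values are shown rounded; full precision is carried through to the final answer.)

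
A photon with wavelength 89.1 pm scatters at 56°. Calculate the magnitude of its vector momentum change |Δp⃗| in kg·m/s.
6.9416e-24 kg·m/s

Photon momentum magnitude is p = h/λ.

Initial momentum:
p₀ = h/λ = 6.6261e-34/8.9100e-11 = 7.4367e-24 kg·m/s

After scattering:
λ' = λ + Δλ = 89.1 + 1.0695 = 90.1695 pm
p' = h/λ' = 6.6261e-34/9.0170e-11 = 7.3485e-24 kg·m/s

Momentum is a vector; the scattered photon's direction makes angle θ = 56° with the incident direction. The magnitude of the vector change Δp⃗ = p⃗₀ − p⃗' is found from the law of cosines:
|Δp⃗|² = p₀² + p'² − 2p₀p'cos θ
|Δp⃗|² = (7.4367e-24)² + (7.3485e-24)² − 2·7.4367e-24·7.3485e-24·cos(56°)
|Δp⃗| = 6.9416e-24 kg·m/s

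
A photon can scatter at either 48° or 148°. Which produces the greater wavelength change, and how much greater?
148° produces the larger shift by a factor of 5.585

Calculate both shifts using Δλ = λ_C(1 - cos θ):

For θ₁ = 48°:
Δλ₁ = 2.4263 × (1 - cos(48°))
Δλ₁ = 2.4263 × 0.3309
Δλ₁ = 0.8028 pm

For θ₂ = 148°:
Δλ₂ = 2.4263 × (1 - cos(148°))
Δλ₂ = 2.4263 × 1.8480
Δλ₂ = 4.4839 pm

The 148° angle produces the larger shift.
Ratio: 4.4839/0.8028 = 5.585

(Intermediate values are shown rounded; full precision is carried through to the final answer.)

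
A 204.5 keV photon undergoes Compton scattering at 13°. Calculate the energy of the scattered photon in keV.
202.4237 keV

First convert energy to wavelength:
λ = hc/E, with hc ≈ 1239.842 keV·pm (i.e. 1239.842 eV·nm)

For E = 204.5 keV = 204500 eV:
λ = 1239.842 keV·pm / 204.5 keV
λ = 6.0628 pm

Calculate the Compton shift:
Δλ = λ_C(1 - cos(13°)) = 2.4263 × 0.0256
Δλ = 0.0622 pm

Final wavelength:
λ' = 6.0628 + 0.0622 = 6.1250 pm

Final energy:
E' = hc/λ' = 1239.842 / 6.1250 = 202.4237 keV

(Intermediate values are shown rounded; full precision is carried through to the final answer.)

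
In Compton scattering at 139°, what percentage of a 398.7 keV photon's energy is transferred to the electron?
0.5779 (or 57.79%)

Calculate initial and final photon energies:

Initial: E₀ = 398.7 keV → λ₀ = 3.1097 pm
Compton shift: Δλ = 4.2575 pm
Final wavelength: λ' = 7.3672 pm
Final energy: E' = 168.2926 keV

Fractional energy loss:
(E₀ - E')/E₀ = (398.7000 - 168.2926)/398.7000
= 230.4074/398.7000
= 0.5779
= 57.79%

(Intermediate values are shown rounded; full precision is carried through to the final answer.)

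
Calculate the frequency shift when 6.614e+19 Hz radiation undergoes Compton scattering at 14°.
1.035e+18 Hz (decrease)

Convert frequency to wavelength (c = 299792458 m/s):
λ₀ = c/f₀ = 299792458/6.614e+19 = 4.5326952e-12 m = 4.5327 pm

Calculate Compton shift:
Δλ = λ_C(1 - cos(14°)) = 0.0721 pm

Final wavelength:
λ' = λ₀ + Δλ = 4.5327 + 0.0721 = 4.6048 pm

Final frequency:
f' = c/λ' = 299792458/4.6047669e-12 = 6.5104806e+19 Hz

Frequency shift (decrease):
Δf = f₀ - f' = 6.614e+19 - 6.5104806e+19 = 1.035e+18 Hz

(Intermediate values are shown rounded; full precision is carried through to the final answer.)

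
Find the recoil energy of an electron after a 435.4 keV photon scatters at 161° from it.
271.5736 keV

By energy conservation: K_e = E_initial - E_final

First find the scattered photon energy:
Initial wavelength: λ = hc/E = 2.8476 pm
Compton shift: Δλ = λ_C(1 - cos(161°)) = 4.7204 pm
Final wavelength: λ' = 2.8476 + 4.7204 = 7.5680 pm
Final photon energy: E' = hc/λ' = 163.8264 keV

Electron kinetic energy:
K_e = E - E' = 435.4000 - 163.8264 = 271.5736 keV

(Intermediate values are shown rounded; full precision is carried through to the final answer.)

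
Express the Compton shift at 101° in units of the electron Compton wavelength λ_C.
1.1908 λ_C

The Compton shift formula is:
Δλ = λ_C(1 - cos θ)

Dividing both sides by λ_C:
Δλ/λ_C = 1 - cos θ

For θ = 101°:
Δλ/λ_C = 1 - cos(101°)
Δλ/λ_C = 1 - -0.1908
Δλ/λ_C = 1.1908

This means the shift is 1.1908 × λ_C = 2.8893 pm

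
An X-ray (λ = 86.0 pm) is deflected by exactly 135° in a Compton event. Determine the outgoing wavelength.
90.1420 pm

Using the Compton formula: λ' = λ + λ_C(1 − cos θ)

For θ = 135°, cos θ = -√2/2 (exact) ≈ -0.7071, so:
1 − cos 135° = 1 − (-√2/2) ≈ 1.7071

Δλ = λ_C × 1.7071 = 2.4263 × 1.7071 = 4.1420 pm

λ' = 86.0 + 4.1420 = 90.1420 pm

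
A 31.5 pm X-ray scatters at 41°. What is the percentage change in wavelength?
1.8894%

Calculate the Compton shift:
Δλ = λ_C(1 - cos(41°))
Δλ = 2.4263 × (1 - cos(41°))
Δλ = 2.4263 × 0.2453
Δλ = 0.5952 pm

Percentage change:
(Δλ/λ₀) × 100 = (0.5952/31.5) × 100
= 1.8894%

(Intermediate values are shown rounded; full precision is carried through to the final answer.)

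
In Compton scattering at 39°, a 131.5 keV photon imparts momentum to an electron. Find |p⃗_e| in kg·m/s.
4.5787e-23 kg·m/s

The electron is initially at rest, so by conservation of momentum:
p⃗_e = p⃗₀ − p⃗'  (incident photon momentum minus scattered photon momentum)

Photon momentum magnitudes (p = h/λ = E/c):
λ₀ = hc/E₀ = 9.4285 pm → p₀ = h/λ₀ = 7.0277e-23 kg·m/s
Δλ = λ_C(1 − cos 39°) = 0.5407 pm
λ' = 9.9692 pm → p' = h/λ' = 6.6466e-23 kg·m/s

The scattered photon makes angle θ = 39° with the incident direction, so by the law of cosines:
|p⃗_e|² = p₀² + p'² − 2p₀p'cos θ
|p⃗_e|² = (7.0277e-23)² + (6.6466e-23)² − 2·7.0277e-23·6.6466e-23·cos(39°)
|p⃗_e| = 4.5787e-23 kg·m/s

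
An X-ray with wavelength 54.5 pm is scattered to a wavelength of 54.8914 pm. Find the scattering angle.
33.00°

First find the wavelength shift:
Δλ = λ' - λ = 54.8914 - 54.5 = 0.3914 pm

Using Δλ = λ_C(1 - cos θ), with λ_C = h/(m_e·c) ≈ 2.42631024 pm:
cos θ = 1 - Δλ/λ_C
cos θ = 1 - 0.3914/2.42631024
cos θ = 0.838685

θ = arccos(0.838685)
θ = 33.00°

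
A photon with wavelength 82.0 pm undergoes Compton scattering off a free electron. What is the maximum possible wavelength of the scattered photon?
86.8526 pm (at θ = 180°)

The Compton shift is Δλ = λ_C(1 − cos θ).

Since cos θ ranges from −1 to 1, the factor (1 − cos θ) ranges from 0 to 2; the maximum shift occurs at θ = 180° (backscattering):
Δλ_max = 2λ_C = 2 × 2.4263 pm = 4.8526 pm

Maximum scattered wavelength:
λ'_max = λ₀ + Δλ_max = 82.0 + 4.8526 = 86.8526 pm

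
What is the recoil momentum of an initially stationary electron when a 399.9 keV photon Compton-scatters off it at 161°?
2.9512e-22 kg·m/s

The electron is initially at rest, so by conservation of momentum:
p⃗_e = p⃗₀ − p⃗'  (incident photon momentum minus scattered photon momentum)

Photon momentum magnitudes (p = h/λ = E/c):
λ₀ = hc/E₀ = 3.1004 pm → p₀ = h/λ₀ = 2.1372e-22 kg·m/s
Δλ = λ_C(1 − cos 161°) = 4.7204 pm
λ' = 7.8208 pm → p' = h/λ' = 8.4724e-23 kg·m/s

The scattered photon makes angle θ = 161° with the incident direction, so by the law of cosines:
|p⃗_e|² = p₀² + p'² − 2p₀p'cos θ
|p⃗_e|² = (2.1372e-22)² + (8.4724e-23)² − 2·2.1372e-22·8.4724e-23·cos(161°)
|p⃗_e| = 2.9512e-22 kg·m/s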